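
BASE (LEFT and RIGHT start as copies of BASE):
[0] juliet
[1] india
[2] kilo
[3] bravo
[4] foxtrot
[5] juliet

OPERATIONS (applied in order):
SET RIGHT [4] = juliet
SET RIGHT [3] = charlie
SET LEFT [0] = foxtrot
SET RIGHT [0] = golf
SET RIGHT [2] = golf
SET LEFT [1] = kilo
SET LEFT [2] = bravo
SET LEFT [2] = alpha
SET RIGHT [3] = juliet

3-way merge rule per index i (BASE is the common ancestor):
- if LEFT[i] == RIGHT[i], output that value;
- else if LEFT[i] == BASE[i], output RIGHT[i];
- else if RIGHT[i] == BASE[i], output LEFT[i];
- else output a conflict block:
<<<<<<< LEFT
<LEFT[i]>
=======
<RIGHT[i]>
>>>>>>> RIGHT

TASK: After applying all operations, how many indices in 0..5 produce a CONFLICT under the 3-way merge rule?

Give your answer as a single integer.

Final LEFT:  [foxtrot, kilo, alpha, bravo, foxtrot, juliet]
Final RIGHT: [golf, india, golf, juliet, juliet, juliet]
i=0: BASE=juliet L=foxtrot R=golf all differ -> CONFLICT
i=1: L=kilo, R=india=BASE -> take LEFT -> kilo
i=2: BASE=kilo L=alpha R=golf all differ -> CONFLICT
i=3: L=bravo=BASE, R=juliet -> take RIGHT -> juliet
i=4: L=foxtrot=BASE, R=juliet -> take RIGHT -> juliet
i=5: L=juliet R=juliet -> agree -> juliet
Conflict count: 2

Answer: 2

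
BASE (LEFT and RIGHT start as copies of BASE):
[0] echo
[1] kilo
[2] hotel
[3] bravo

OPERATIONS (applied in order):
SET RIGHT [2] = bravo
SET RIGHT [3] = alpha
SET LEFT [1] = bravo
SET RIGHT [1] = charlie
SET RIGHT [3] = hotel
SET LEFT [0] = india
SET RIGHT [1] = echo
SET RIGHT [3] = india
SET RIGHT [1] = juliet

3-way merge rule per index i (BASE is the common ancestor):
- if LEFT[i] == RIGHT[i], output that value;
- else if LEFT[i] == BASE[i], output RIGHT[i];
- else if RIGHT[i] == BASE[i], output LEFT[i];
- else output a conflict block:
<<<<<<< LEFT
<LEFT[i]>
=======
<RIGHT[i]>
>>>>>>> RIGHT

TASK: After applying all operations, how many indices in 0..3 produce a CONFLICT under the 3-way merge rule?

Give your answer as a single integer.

Answer: 1

Derivation:
Final LEFT:  [india, bravo, hotel, bravo]
Final RIGHT: [echo, juliet, bravo, india]
i=0: L=india, R=echo=BASE -> take LEFT -> india
i=1: BASE=kilo L=bravo R=juliet all differ -> CONFLICT
i=2: L=hotel=BASE, R=bravo -> take RIGHT -> bravo
i=3: L=bravo=BASE, R=india -> take RIGHT -> india
Conflict count: 1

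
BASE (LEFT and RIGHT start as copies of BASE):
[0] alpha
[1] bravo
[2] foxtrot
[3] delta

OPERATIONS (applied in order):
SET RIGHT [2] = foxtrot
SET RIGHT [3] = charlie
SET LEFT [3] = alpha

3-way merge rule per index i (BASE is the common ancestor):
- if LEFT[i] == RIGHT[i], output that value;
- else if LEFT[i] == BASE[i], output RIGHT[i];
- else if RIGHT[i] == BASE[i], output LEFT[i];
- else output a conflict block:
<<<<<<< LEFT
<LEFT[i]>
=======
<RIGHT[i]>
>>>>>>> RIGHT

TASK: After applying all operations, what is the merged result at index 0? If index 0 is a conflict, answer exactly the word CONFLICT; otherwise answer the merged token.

Answer: alpha

Derivation:
Final LEFT:  [alpha, bravo, foxtrot, alpha]
Final RIGHT: [alpha, bravo, foxtrot, charlie]
i=0: L=alpha R=alpha -> agree -> alpha
i=1: L=bravo R=bravo -> agree -> bravo
i=2: L=foxtrot R=foxtrot -> agree -> foxtrot
i=3: BASE=delta L=alpha R=charlie all differ -> CONFLICT
Index 0 -> alpha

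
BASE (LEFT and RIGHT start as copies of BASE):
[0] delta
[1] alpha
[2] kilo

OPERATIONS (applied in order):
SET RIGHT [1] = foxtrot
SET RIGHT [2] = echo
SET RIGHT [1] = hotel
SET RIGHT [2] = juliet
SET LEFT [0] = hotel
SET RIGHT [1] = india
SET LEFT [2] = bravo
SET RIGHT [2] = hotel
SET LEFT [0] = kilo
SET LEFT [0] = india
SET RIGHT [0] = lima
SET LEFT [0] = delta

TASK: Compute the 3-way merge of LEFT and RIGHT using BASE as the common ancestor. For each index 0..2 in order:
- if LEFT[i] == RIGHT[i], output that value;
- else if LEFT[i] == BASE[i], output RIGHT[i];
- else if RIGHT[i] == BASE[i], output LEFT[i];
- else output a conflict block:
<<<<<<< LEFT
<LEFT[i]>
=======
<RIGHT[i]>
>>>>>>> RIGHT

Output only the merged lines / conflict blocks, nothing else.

Answer: lima
india
<<<<<<< LEFT
bravo
=======
hotel
>>>>>>> RIGHT

Derivation:
Final LEFT:  [delta, alpha, bravo]
Final RIGHT: [lima, india, hotel]
i=0: L=delta=BASE, R=lima -> take RIGHT -> lima
i=1: L=alpha=BASE, R=india -> take RIGHT -> india
i=2: BASE=kilo L=bravo R=hotel all differ -> CONFLICT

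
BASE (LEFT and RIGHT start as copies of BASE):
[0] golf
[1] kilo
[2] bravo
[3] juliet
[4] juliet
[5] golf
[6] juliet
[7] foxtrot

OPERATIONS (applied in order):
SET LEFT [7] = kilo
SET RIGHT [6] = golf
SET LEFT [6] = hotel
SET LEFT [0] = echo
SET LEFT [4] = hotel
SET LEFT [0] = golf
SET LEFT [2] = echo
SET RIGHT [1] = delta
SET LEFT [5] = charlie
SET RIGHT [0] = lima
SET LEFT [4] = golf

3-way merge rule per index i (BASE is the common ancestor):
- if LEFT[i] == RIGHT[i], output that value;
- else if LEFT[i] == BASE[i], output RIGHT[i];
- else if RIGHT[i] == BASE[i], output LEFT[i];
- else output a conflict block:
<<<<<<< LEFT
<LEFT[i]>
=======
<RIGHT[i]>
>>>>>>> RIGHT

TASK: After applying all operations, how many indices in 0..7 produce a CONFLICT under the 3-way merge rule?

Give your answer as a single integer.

Answer: 1

Derivation:
Final LEFT:  [golf, kilo, echo, juliet, golf, charlie, hotel, kilo]
Final RIGHT: [lima, delta, bravo, juliet, juliet, golf, golf, foxtrot]
i=0: L=golf=BASE, R=lima -> take RIGHT -> lima
i=1: L=kilo=BASE, R=delta -> take RIGHT -> delta
i=2: L=echo, R=bravo=BASE -> take LEFT -> echo
i=3: L=juliet R=juliet -> agree -> juliet
i=4: L=golf, R=juliet=BASE -> take LEFT -> golf
i=5: L=charlie, R=golf=BASE -> take LEFT -> charlie
i=6: BASE=juliet L=hotel R=golf all differ -> CONFLICT
i=7: L=kilo, R=foxtrot=BASE -> take LEFT -> kilo
Conflict count: 1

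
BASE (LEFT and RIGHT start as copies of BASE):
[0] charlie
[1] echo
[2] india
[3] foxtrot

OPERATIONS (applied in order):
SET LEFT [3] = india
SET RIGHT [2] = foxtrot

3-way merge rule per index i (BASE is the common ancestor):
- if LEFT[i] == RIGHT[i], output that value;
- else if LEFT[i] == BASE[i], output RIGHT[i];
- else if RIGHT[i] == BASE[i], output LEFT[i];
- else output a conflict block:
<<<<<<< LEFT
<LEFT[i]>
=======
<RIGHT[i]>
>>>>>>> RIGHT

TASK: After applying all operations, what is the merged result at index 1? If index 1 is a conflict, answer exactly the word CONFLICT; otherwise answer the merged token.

Final LEFT:  [charlie, echo, india, india]
Final RIGHT: [charlie, echo, foxtrot, foxtrot]
i=0: L=charlie R=charlie -> agree -> charlie
i=1: L=echo R=echo -> agree -> echo
i=2: L=india=BASE, R=foxtrot -> take RIGHT -> foxtrot
i=3: L=india, R=foxtrot=BASE -> take LEFT -> india
Index 1 -> echo

Answer: echo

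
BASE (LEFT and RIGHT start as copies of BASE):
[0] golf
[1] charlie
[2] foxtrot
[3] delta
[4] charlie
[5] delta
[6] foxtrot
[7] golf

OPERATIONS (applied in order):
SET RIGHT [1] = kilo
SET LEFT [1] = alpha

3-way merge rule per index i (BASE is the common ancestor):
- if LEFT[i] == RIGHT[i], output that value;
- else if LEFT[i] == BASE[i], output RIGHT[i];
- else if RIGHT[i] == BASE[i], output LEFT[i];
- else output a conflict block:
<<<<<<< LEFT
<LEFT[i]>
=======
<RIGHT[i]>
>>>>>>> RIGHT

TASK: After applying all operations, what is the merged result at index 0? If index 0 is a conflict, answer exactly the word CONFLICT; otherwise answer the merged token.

Final LEFT:  [golf, alpha, foxtrot, delta, charlie, delta, foxtrot, golf]
Final RIGHT: [golf, kilo, foxtrot, delta, charlie, delta, foxtrot, golf]
i=0: L=golf R=golf -> agree -> golf
i=1: BASE=charlie L=alpha R=kilo all differ -> CONFLICT
i=2: L=foxtrot R=foxtrot -> agree -> foxtrot
i=3: L=delta R=delta -> agree -> delta
i=4: L=charlie R=charlie -> agree -> charlie
i=5: L=delta R=delta -> agree -> delta
i=6: L=foxtrot R=foxtrot -> agree -> foxtrot
i=7: L=golf R=golf -> agree -> golf
Index 0 -> golf

Answer: golf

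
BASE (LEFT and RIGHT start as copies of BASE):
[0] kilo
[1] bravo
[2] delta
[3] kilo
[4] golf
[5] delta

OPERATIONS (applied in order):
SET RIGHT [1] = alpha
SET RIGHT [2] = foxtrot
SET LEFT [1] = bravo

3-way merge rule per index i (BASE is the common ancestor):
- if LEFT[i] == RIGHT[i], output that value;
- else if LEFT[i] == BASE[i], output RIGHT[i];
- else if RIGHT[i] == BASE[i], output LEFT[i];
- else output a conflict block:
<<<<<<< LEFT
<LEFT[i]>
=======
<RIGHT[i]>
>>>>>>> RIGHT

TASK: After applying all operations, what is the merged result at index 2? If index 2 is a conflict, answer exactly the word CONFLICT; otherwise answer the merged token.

Answer: foxtrot

Derivation:
Final LEFT:  [kilo, bravo, delta, kilo, golf, delta]
Final RIGHT: [kilo, alpha, foxtrot, kilo, golf, delta]
i=0: L=kilo R=kilo -> agree -> kilo
i=1: L=bravo=BASE, R=alpha -> take RIGHT -> alpha
i=2: L=delta=BASE, R=foxtrot -> take RIGHT -> foxtrot
i=3: L=kilo R=kilo -> agree -> kilo
i=4: L=golf R=golf -> agree -> golf
i=5: L=delta R=delta -> agree -> delta
Index 2 -> foxtrot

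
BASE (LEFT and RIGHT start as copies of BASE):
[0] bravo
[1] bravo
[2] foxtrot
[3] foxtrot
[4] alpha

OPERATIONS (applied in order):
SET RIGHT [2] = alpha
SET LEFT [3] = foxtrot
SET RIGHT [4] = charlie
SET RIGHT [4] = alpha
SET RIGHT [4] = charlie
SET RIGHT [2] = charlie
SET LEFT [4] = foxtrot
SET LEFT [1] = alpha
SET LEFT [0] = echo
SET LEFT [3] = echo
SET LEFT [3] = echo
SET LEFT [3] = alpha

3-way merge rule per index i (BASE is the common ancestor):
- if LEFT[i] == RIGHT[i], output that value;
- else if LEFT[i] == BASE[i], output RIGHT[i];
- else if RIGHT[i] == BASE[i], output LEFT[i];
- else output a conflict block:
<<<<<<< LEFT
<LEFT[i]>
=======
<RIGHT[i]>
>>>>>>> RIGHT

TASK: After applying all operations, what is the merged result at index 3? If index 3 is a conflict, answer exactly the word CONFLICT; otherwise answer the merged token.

Answer: alpha

Derivation:
Final LEFT:  [echo, alpha, foxtrot, alpha, foxtrot]
Final RIGHT: [bravo, bravo, charlie, foxtrot, charlie]
i=0: L=echo, R=bravo=BASE -> take LEFT -> echo
i=1: L=alpha, R=bravo=BASE -> take LEFT -> alpha
i=2: L=foxtrot=BASE, R=charlie -> take RIGHT -> charlie
i=3: L=alpha, R=foxtrot=BASE -> take LEFT -> alpha
i=4: BASE=alpha L=foxtrot R=charlie all differ -> CONFLICT
Index 3 -> alpha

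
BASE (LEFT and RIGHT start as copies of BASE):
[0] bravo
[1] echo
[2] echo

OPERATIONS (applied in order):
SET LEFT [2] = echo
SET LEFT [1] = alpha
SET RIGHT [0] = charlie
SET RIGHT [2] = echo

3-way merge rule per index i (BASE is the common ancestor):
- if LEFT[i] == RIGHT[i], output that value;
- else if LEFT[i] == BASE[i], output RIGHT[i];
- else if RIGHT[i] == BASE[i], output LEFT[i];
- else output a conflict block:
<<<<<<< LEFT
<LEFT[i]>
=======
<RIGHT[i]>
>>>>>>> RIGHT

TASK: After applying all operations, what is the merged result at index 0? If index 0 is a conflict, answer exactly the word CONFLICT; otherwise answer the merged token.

Answer: charlie

Derivation:
Final LEFT:  [bravo, alpha, echo]
Final RIGHT: [charlie, echo, echo]
i=0: L=bravo=BASE, R=charlie -> take RIGHT -> charlie
i=1: L=alpha, R=echo=BASE -> take LEFT -> alpha
i=2: L=echo R=echo -> agree -> echo
Index 0 -> charlie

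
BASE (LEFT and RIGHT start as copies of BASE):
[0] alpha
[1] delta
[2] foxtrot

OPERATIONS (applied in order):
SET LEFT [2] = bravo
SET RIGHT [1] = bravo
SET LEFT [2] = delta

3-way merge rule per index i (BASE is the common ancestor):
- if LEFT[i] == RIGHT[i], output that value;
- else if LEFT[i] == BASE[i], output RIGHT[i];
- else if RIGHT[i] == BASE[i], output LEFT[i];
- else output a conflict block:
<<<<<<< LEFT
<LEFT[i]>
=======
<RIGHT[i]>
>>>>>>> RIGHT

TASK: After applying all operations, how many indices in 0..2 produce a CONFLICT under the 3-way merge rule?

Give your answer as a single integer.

Answer: 0

Derivation:
Final LEFT:  [alpha, delta, delta]
Final RIGHT: [alpha, bravo, foxtrot]
i=0: L=alpha R=alpha -> agree -> alpha
i=1: L=delta=BASE, R=bravo -> take RIGHT -> bravo
i=2: L=delta, R=foxtrot=BASE -> take LEFT -> delta
Conflict count: 0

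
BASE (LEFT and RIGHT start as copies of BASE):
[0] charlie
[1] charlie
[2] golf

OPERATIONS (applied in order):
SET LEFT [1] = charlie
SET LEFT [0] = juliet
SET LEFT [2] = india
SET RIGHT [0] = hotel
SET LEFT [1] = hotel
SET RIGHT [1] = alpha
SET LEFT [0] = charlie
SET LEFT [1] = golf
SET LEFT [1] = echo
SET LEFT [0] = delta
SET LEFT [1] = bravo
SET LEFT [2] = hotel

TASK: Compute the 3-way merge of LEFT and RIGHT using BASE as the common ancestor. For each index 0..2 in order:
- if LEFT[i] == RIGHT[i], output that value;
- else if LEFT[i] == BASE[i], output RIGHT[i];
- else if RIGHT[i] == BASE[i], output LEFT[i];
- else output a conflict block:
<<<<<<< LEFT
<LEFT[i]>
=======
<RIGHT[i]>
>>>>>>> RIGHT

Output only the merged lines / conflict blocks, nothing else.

Final LEFT:  [delta, bravo, hotel]
Final RIGHT: [hotel, alpha, golf]
i=0: BASE=charlie L=delta R=hotel all differ -> CONFLICT
i=1: BASE=charlie L=bravo R=alpha all differ -> CONFLICT
i=2: L=hotel, R=golf=BASE -> take LEFT -> hotel

Answer: <<<<<<< LEFT
delta
=======
hotel
>>>>>>> RIGHT
<<<<<<< LEFT
bravo
=======
alpha
>>>>>>> RIGHT
hotel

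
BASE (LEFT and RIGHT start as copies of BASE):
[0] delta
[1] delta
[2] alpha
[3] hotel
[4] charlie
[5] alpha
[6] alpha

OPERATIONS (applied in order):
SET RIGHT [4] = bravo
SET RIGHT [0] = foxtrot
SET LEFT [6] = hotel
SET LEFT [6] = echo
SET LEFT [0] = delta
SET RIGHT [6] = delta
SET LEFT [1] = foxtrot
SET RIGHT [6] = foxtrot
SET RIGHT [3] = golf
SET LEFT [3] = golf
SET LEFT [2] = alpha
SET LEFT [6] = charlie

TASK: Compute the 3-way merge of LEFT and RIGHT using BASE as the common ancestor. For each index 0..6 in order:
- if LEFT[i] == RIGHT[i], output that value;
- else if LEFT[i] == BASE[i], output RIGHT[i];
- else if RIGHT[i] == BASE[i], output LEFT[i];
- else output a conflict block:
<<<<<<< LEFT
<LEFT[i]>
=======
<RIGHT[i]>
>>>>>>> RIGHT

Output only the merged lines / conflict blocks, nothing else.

Answer: foxtrot
foxtrot
alpha
golf
bravo
alpha
<<<<<<< LEFT
charlie
=======
foxtrot
>>>>>>> RIGHT

Derivation:
Final LEFT:  [delta, foxtrot, alpha, golf, charlie, alpha, charlie]
Final RIGHT: [foxtrot, delta, alpha, golf, bravo, alpha, foxtrot]
i=0: L=delta=BASE, R=foxtrot -> take RIGHT -> foxtrot
i=1: L=foxtrot, R=delta=BASE -> take LEFT -> foxtrot
i=2: L=alpha R=alpha -> agree -> alpha
i=3: L=golf R=golf -> agree -> golf
i=4: L=charlie=BASE, R=bravo -> take RIGHT -> bravo
i=5: L=alpha R=alpha -> agree -> alpha
i=6: BASE=alpha L=charlie R=foxtrot all differ -> CONFLICT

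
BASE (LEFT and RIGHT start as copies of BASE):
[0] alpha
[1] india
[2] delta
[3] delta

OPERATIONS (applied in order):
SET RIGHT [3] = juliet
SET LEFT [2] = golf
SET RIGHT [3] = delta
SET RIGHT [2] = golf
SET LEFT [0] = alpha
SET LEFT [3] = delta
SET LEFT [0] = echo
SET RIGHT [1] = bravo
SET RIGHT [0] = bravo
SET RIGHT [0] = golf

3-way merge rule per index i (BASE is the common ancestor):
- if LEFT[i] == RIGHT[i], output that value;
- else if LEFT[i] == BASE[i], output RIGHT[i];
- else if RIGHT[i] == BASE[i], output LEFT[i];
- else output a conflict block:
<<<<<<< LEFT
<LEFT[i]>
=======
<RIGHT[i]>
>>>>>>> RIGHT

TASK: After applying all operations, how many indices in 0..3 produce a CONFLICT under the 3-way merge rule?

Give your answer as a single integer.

Answer: 1

Derivation:
Final LEFT:  [echo, india, golf, delta]
Final RIGHT: [golf, bravo, golf, delta]
i=0: BASE=alpha L=echo R=golf all differ -> CONFLICT
i=1: L=india=BASE, R=bravo -> take RIGHT -> bravo
i=2: L=golf R=golf -> agree -> golf
i=3: L=delta R=delta -> agree -> delta
Conflict count: 1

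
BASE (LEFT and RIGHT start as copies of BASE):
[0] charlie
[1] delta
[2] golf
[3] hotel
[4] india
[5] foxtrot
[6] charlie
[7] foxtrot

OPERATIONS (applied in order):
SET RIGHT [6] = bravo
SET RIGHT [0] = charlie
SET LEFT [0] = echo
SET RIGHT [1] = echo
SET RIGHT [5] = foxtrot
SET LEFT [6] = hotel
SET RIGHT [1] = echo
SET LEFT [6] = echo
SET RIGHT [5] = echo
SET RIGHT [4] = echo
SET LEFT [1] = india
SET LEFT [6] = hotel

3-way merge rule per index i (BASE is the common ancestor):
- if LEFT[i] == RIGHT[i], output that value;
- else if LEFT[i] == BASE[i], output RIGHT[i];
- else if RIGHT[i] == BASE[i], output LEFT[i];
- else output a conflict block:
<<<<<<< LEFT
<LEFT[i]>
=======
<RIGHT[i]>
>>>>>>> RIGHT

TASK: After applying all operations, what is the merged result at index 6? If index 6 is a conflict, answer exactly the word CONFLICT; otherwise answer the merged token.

Answer: CONFLICT

Derivation:
Final LEFT:  [echo, india, golf, hotel, india, foxtrot, hotel, foxtrot]
Final RIGHT: [charlie, echo, golf, hotel, echo, echo, bravo, foxtrot]
i=0: L=echo, R=charlie=BASE -> take LEFT -> echo
i=1: BASE=delta L=india R=echo all differ -> CONFLICT
i=2: L=golf R=golf -> agree -> golf
i=3: L=hotel R=hotel -> agree -> hotel
i=4: L=india=BASE, R=echo -> take RIGHT -> echo
i=5: L=foxtrot=BASE, R=echo -> take RIGHT -> echo
i=6: BASE=charlie L=hotel R=bravo all differ -> CONFLICT
i=7: L=foxtrot R=foxtrot -> agree -> foxtrot
Index 6 -> CONFLICT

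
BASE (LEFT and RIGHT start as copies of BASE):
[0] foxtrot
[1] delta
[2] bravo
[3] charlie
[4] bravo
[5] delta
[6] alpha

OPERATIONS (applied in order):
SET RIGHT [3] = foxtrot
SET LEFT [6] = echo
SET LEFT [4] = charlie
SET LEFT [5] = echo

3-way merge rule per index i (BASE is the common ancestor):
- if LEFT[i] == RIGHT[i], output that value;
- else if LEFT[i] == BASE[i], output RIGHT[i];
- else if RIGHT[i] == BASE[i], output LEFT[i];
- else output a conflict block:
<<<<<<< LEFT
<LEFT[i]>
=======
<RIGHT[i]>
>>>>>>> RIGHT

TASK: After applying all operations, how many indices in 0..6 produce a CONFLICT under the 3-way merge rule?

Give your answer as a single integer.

Final LEFT:  [foxtrot, delta, bravo, charlie, charlie, echo, echo]
Final RIGHT: [foxtrot, delta, bravo, foxtrot, bravo, delta, alpha]
i=0: L=foxtrot R=foxtrot -> agree -> foxtrot
i=1: L=delta R=delta -> agree -> delta
i=2: L=bravo R=bravo -> agree -> bravo
i=3: L=charlie=BASE, R=foxtrot -> take RIGHT -> foxtrot
i=4: L=charlie, R=bravo=BASE -> take LEFT -> charlie
i=5: L=echo, R=delta=BASE -> take LEFT -> echo
i=6: L=echo, R=alpha=BASE -> take LEFT -> echo
Conflict count: 0

Answer: 0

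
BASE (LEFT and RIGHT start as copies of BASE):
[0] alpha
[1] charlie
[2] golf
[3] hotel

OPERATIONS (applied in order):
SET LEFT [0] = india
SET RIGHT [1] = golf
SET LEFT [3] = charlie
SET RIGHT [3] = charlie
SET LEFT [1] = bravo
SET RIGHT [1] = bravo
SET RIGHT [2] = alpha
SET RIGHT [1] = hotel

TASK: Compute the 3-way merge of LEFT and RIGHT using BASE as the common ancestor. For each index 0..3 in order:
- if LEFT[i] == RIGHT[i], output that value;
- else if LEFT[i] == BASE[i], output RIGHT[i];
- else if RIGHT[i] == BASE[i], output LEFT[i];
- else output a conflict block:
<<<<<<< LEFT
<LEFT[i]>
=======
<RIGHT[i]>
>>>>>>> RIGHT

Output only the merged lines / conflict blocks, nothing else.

Final LEFT:  [india, bravo, golf, charlie]
Final RIGHT: [alpha, hotel, alpha, charlie]
i=0: L=india, R=alpha=BASE -> take LEFT -> india
i=1: BASE=charlie L=bravo R=hotel all differ -> CONFLICT
i=2: L=golf=BASE, R=alpha -> take RIGHT -> alpha
i=3: L=charlie R=charlie -> agree -> charlie

Answer: india
<<<<<<< LEFT
bravo
=======
hotel
>>>>>>> RIGHT
alpha
charlie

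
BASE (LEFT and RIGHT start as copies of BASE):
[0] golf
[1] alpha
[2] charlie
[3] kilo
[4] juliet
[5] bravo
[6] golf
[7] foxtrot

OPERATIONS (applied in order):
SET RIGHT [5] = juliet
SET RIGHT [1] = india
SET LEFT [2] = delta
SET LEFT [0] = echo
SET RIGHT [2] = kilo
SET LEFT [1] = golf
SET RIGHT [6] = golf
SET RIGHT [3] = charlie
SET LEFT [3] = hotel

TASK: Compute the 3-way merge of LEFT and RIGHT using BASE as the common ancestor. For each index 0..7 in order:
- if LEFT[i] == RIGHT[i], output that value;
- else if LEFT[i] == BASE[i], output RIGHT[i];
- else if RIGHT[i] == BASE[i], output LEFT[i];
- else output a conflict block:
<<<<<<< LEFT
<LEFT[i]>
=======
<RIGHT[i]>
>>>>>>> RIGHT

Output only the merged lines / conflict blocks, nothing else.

Final LEFT:  [echo, golf, delta, hotel, juliet, bravo, golf, foxtrot]
Final RIGHT: [golf, india, kilo, charlie, juliet, juliet, golf, foxtrot]
i=0: L=echo, R=golf=BASE -> take LEFT -> echo
i=1: BASE=alpha L=golf R=india all differ -> CONFLICT
i=2: BASE=charlie L=delta R=kilo all differ -> CONFLICT
i=3: BASE=kilo L=hotel R=charlie all differ -> CONFLICT
i=4: L=juliet R=juliet -> agree -> juliet
i=5: L=bravo=BASE, R=juliet -> take RIGHT -> juliet
i=6: L=golf R=golf -> agree -> golf
i=7: L=foxtrot R=foxtrot -> agree -> foxtrot

Answer: echo
<<<<<<< LEFT
golf
=======
india
>>>>>>> RIGHT
<<<<<<< LEFT
delta
=======
kilo
>>>>>>> RIGHT
<<<<<<< LEFT
hotel
=======
charlie
>>>>>>> RIGHT
juliet
juliet
golf
foxtrot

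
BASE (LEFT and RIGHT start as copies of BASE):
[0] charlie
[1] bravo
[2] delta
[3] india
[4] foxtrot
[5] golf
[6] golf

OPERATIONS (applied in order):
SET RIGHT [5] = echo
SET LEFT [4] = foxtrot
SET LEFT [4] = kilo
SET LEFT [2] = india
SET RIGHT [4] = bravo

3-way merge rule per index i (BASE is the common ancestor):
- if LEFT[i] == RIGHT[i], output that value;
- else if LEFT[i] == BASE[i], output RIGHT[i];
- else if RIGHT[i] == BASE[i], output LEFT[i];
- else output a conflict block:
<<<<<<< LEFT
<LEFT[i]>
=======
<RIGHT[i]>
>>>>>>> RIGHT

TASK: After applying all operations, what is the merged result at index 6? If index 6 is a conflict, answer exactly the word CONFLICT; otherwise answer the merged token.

Answer: golf

Derivation:
Final LEFT:  [charlie, bravo, india, india, kilo, golf, golf]
Final RIGHT: [charlie, bravo, delta, india, bravo, echo, golf]
i=0: L=charlie R=charlie -> agree -> charlie
i=1: L=bravo R=bravo -> agree -> bravo
i=2: L=india, R=delta=BASE -> take LEFT -> india
i=3: L=india R=india -> agree -> india
i=4: BASE=foxtrot L=kilo R=bravo all differ -> CONFLICT
i=5: L=golf=BASE, R=echo -> take RIGHT -> echo
i=6: L=golf R=golf -> agree -> golf
Index 6 -> golf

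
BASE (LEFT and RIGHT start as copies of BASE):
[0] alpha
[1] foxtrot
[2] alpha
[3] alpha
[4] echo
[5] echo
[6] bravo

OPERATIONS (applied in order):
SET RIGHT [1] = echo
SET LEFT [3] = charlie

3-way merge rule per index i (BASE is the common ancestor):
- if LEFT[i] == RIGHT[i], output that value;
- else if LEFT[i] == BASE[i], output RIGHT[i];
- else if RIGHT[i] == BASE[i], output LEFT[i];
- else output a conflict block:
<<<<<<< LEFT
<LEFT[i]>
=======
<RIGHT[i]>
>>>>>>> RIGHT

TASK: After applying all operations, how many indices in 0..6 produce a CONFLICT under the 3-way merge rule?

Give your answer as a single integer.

Answer: 0

Derivation:
Final LEFT:  [alpha, foxtrot, alpha, charlie, echo, echo, bravo]
Final RIGHT: [alpha, echo, alpha, alpha, echo, echo, bravo]
i=0: L=alpha R=alpha -> agree -> alpha
i=1: L=foxtrot=BASE, R=echo -> take RIGHT -> echo
i=2: L=alpha R=alpha -> agree -> alpha
i=3: L=charlie, R=alpha=BASE -> take LEFT -> charlie
i=4: L=echo R=echo -> agree -> echo
i=5: L=echo R=echo -> agree -> echo
i=6: L=bravo R=bravo -> agree -> bravo
Conflict count: 0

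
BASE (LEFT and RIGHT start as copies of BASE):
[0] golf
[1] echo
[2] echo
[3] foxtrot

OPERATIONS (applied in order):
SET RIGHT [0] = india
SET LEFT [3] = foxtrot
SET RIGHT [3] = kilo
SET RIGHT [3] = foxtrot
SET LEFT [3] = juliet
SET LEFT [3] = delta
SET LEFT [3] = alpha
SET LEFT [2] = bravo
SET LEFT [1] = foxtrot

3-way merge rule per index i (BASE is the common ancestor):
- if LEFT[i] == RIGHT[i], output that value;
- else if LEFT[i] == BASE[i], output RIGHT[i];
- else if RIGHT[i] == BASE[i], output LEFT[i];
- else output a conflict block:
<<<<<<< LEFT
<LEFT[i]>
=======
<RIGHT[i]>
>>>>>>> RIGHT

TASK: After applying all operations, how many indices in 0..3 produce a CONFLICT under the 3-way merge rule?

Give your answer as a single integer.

Final LEFT:  [golf, foxtrot, bravo, alpha]
Final RIGHT: [india, echo, echo, foxtrot]
i=0: L=golf=BASE, R=india -> take RIGHT -> india
i=1: L=foxtrot, R=echo=BASE -> take LEFT -> foxtrot
i=2: L=bravo, R=echo=BASE -> take LEFT -> bravo
i=3: L=alpha, R=foxtrot=BASE -> take LEFT -> alpha
Conflict count: 0

Answer: 0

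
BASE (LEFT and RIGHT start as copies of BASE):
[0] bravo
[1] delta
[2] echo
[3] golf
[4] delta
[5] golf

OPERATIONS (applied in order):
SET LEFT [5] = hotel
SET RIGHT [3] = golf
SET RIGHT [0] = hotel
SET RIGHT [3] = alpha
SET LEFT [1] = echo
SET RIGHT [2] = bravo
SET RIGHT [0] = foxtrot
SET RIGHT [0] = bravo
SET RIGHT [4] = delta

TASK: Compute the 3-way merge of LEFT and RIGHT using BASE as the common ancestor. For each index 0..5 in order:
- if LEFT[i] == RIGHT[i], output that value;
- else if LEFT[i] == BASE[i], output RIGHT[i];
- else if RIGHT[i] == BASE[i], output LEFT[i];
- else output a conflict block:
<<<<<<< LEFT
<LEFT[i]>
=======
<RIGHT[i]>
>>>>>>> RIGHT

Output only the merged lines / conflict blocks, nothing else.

Answer: bravo
echo
bravo
alpha
delta
hotel

Derivation:
Final LEFT:  [bravo, echo, echo, golf, delta, hotel]
Final RIGHT: [bravo, delta, bravo, alpha, delta, golf]
i=0: L=bravo R=bravo -> agree -> bravo
i=1: L=echo, R=delta=BASE -> take LEFT -> echo
i=2: L=echo=BASE, R=bravo -> take RIGHT -> bravo
i=3: L=golf=BASE, R=alpha -> take RIGHT -> alpha
i=4: L=delta R=delta -> agree -> delta
i=5: L=hotel, R=golf=BASE -> take LEFT -> hotel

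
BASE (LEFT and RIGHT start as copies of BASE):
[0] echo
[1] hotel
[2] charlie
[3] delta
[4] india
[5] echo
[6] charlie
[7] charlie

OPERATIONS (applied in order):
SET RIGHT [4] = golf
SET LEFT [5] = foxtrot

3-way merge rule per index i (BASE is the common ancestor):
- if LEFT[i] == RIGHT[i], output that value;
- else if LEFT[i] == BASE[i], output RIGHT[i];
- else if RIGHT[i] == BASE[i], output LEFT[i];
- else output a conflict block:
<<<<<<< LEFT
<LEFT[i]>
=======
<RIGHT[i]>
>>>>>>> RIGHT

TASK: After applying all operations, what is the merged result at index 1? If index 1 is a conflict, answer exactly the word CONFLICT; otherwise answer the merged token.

Final LEFT:  [echo, hotel, charlie, delta, india, foxtrot, charlie, charlie]
Final RIGHT: [echo, hotel, charlie, delta, golf, echo, charlie, charlie]
i=0: L=echo R=echo -> agree -> echo
i=1: L=hotel R=hotel -> agree -> hotel
i=2: L=charlie R=charlie -> agree -> charlie
i=3: L=delta R=delta -> agree -> delta
i=4: L=india=BASE, R=golf -> take RIGHT -> golf
i=5: L=foxtrot, R=echo=BASE -> take LEFT -> foxtrot
i=6: L=charlie R=charlie -> agree -> charlie
i=7: L=charlie R=charlie -> agree -> charlie
Index 1 -> hotel

Answer: hotel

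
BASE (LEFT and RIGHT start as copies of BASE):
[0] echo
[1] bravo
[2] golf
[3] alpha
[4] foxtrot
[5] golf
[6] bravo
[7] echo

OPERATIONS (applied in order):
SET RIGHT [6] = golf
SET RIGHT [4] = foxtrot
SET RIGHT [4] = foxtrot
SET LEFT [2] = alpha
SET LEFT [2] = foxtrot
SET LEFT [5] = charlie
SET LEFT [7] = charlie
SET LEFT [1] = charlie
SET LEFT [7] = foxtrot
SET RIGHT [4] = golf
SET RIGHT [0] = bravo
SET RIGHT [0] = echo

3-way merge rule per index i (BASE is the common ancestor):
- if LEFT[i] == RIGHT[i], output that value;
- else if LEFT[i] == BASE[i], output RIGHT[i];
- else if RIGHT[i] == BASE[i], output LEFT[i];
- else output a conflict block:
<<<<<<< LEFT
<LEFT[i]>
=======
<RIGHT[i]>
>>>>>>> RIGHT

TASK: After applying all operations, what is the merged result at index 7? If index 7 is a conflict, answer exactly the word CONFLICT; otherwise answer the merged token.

Final LEFT:  [echo, charlie, foxtrot, alpha, foxtrot, charlie, bravo, foxtrot]
Final RIGHT: [echo, bravo, golf, alpha, golf, golf, golf, echo]
i=0: L=echo R=echo -> agree -> echo
i=1: L=charlie, R=bravo=BASE -> take LEFT -> charlie
i=2: L=foxtrot, R=golf=BASE -> take LEFT -> foxtrot
i=3: L=alpha R=alpha -> agree -> alpha
i=4: L=foxtrot=BASE, R=golf -> take RIGHT -> golf
i=5: L=charlie, R=golf=BASE -> take LEFT -> charlie
i=6: L=bravo=BASE, R=golf -> take RIGHT -> golf
i=7: L=foxtrot, R=echo=BASE -> take LEFT -> foxtrot
Index 7 -> foxtrot

Answer: foxtrot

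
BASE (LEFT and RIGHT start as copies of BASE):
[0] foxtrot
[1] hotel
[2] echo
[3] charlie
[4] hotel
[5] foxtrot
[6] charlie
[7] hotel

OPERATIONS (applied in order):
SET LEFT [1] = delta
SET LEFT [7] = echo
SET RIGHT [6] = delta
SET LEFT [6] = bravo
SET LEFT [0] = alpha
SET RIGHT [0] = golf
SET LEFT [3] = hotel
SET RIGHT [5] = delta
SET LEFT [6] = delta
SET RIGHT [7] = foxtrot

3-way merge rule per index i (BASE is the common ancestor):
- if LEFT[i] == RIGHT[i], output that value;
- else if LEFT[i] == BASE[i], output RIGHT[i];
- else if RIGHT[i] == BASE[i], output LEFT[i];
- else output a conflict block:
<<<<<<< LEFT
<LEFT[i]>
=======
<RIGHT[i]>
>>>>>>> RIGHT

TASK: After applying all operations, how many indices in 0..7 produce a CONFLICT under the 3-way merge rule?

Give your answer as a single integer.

Final LEFT:  [alpha, delta, echo, hotel, hotel, foxtrot, delta, echo]
Final RIGHT: [golf, hotel, echo, charlie, hotel, delta, delta, foxtrot]
i=0: BASE=foxtrot L=alpha R=golf all differ -> CONFLICT
i=1: L=delta, R=hotel=BASE -> take LEFT -> delta
i=2: L=echo R=echo -> agree -> echo
i=3: L=hotel, R=charlie=BASE -> take LEFT -> hotel
i=4: L=hotel R=hotel -> agree -> hotel
i=5: L=foxtrot=BASE, R=delta -> take RIGHT -> delta
i=6: L=delta R=delta -> agree -> delta
i=7: BASE=hotel L=echo R=foxtrot all differ -> CONFLICT
Conflict count: 2

Answer: 2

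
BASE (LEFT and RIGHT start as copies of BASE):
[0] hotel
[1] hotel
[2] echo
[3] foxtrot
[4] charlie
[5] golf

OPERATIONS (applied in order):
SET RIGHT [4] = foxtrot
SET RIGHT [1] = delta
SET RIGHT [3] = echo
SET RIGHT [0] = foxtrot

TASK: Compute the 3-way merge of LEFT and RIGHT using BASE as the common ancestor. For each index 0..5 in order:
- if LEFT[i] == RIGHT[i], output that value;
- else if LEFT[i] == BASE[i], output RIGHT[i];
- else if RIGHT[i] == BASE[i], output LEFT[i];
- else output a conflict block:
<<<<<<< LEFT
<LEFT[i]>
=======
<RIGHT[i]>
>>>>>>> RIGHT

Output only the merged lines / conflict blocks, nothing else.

Final LEFT:  [hotel, hotel, echo, foxtrot, charlie, golf]
Final RIGHT: [foxtrot, delta, echo, echo, foxtrot, golf]
i=0: L=hotel=BASE, R=foxtrot -> take RIGHT -> foxtrot
i=1: L=hotel=BASE, R=delta -> take RIGHT -> delta
i=2: L=echo R=echo -> agree -> echo
i=3: L=foxtrot=BASE, R=echo -> take RIGHT -> echo
i=4: L=charlie=BASE, R=foxtrot -> take RIGHT -> foxtrot
i=5: L=golf R=golf -> agree -> golf

Answer: foxtrot
delta
echo
echo
foxtrot
golf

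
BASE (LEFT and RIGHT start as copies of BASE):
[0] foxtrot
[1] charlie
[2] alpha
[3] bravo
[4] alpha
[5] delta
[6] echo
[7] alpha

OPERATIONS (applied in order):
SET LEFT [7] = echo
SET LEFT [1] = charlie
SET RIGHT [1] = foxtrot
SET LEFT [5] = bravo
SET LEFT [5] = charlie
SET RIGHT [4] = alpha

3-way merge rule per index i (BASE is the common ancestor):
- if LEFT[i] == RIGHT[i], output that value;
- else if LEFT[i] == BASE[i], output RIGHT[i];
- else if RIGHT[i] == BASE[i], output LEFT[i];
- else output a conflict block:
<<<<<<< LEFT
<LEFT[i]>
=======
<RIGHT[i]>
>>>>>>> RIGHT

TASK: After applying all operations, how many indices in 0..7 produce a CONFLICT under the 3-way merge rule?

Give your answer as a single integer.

Final LEFT:  [foxtrot, charlie, alpha, bravo, alpha, charlie, echo, echo]
Final RIGHT: [foxtrot, foxtrot, alpha, bravo, alpha, delta, echo, alpha]
i=0: L=foxtrot R=foxtrot -> agree -> foxtrot
i=1: L=charlie=BASE, R=foxtrot -> take RIGHT -> foxtrot
i=2: L=alpha R=alpha -> agree -> alpha
i=3: L=bravo R=bravo -> agree -> bravo
i=4: L=alpha R=alpha -> agree -> alpha
i=5: L=charlie, R=delta=BASE -> take LEFT -> charlie
i=6: L=echo R=echo -> agree -> echo
i=7: L=echo, R=alpha=BASE -> take LEFT -> echo
Conflict count: 0

Answer: 0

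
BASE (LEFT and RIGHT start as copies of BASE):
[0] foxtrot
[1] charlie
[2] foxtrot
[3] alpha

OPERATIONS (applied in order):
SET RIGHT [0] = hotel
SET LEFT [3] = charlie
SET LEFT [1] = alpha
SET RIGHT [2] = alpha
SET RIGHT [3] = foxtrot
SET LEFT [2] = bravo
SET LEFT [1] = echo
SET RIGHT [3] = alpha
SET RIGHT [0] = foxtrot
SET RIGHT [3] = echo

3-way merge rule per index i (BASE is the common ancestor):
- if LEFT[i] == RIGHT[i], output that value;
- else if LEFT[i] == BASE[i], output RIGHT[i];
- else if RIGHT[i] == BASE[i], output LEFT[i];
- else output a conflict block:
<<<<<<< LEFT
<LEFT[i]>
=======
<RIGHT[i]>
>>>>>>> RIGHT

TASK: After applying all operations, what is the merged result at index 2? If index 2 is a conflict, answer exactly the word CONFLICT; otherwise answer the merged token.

Final LEFT:  [foxtrot, echo, bravo, charlie]
Final RIGHT: [foxtrot, charlie, alpha, echo]
i=0: L=foxtrot R=foxtrot -> agree -> foxtrot
i=1: L=echo, R=charlie=BASE -> take LEFT -> echo
i=2: BASE=foxtrot L=bravo R=alpha all differ -> CONFLICT
i=3: BASE=alpha L=charlie R=echo all differ -> CONFLICT
Index 2 -> CONFLICT

Answer: CONFLICT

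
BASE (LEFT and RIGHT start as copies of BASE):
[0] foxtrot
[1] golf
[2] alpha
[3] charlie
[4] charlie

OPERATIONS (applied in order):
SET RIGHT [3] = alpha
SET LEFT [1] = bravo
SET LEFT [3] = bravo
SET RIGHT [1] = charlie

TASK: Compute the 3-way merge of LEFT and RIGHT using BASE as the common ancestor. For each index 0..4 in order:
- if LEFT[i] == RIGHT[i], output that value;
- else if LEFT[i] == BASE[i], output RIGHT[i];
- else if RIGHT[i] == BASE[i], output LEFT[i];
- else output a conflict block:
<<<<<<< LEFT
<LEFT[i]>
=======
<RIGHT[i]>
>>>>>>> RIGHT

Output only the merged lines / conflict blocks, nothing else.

Final LEFT:  [foxtrot, bravo, alpha, bravo, charlie]
Final RIGHT: [foxtrot, charlie, alpha, alpha, charlie]
i=0: L=foxtrot R=foxtrot -> agree -> foxtrot
i=1: BASE=golf L=bravo R=charlie all differ -> CONFLICT
i=2: L=alpha R=alpha -> agree -> alpha
i=3: BASE=charlie L=bravo R=alpha all differ -> CONFLICT
i=4: L=charlie R=charlie -> agree -> charlie

Answer: foxtrot
<<<<<<< LEFT
bravo
=======
charlie
>>>>>>> RIGHT
alpha
<<<<<<< LEFT
bravo
=======
alpha
>>>>>>> RIGHT
charlie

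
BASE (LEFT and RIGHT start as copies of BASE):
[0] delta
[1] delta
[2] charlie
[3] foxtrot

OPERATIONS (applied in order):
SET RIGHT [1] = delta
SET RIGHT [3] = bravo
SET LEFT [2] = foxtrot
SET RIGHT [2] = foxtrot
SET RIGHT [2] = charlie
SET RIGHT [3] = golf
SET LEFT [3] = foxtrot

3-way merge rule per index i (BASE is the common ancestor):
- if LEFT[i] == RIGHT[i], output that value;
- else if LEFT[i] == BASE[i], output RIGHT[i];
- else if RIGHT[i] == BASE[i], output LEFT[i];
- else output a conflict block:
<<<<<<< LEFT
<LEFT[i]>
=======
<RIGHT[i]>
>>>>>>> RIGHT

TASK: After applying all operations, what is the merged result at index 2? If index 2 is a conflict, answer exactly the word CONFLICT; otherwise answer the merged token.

Final LEFT:  [delta, delta, foxtrot, foxtrot]
Final RIGHT: [delta, delta, charlie, golf]
i=0: L=delta R=delta -> agree -> delta
i=1: L=delta R=delta -> agree -> delta
i=2: L=foxtrot, R=charlie=BASE -> take LEFT -> foxtrot
i=3: L=foxtrot=BASE, R=golf -> take RIGHT -> golf
Index 2 -> foxtrot

Answer: foxtrot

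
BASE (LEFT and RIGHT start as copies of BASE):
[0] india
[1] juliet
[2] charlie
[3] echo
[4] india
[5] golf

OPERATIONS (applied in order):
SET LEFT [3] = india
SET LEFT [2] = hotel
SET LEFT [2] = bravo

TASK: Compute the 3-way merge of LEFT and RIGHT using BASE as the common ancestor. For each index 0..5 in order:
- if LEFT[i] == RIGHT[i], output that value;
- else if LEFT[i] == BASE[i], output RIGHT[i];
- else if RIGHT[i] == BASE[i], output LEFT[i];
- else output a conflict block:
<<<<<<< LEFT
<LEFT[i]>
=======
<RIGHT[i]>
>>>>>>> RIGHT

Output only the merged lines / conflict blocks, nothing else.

Final LEFT:  [india, juliet, bravo, india, india, golf]
Final RIGHT: [india, juliet, charlie, echo, india, golf]
i=0: L=india R=india -> agree -> india
i=1: L=juliet R=juliet -> agree -> juliet
i=2: L=bravo, R=charlie=BASE -> take LEFT -> bravo
i=3: L=india, R=echo=BASE -> take LEFT -> india
i=4: L=india R=india -> agree -> india
i=5: L=golf R=golf -> agree -> golf

Answer: india
juliet
bravo
india
india
golf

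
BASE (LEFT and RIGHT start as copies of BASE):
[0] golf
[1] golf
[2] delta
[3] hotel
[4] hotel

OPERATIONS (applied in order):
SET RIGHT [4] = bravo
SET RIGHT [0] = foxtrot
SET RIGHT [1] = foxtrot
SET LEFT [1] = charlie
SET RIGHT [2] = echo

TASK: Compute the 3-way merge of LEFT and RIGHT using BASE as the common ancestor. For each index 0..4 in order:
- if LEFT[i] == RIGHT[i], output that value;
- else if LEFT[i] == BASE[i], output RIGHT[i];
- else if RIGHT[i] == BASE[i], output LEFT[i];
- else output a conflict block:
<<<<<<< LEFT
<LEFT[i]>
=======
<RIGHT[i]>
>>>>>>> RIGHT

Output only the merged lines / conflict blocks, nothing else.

Final LEFT:  [golf, charlie, delta, hotel, hotel]
Final RIGHT: [foxtrot, foxtrot, echo, hotel, bravo]
i=0: L=golf=BASE, R=foxtrot -> take RIGHT -> foxtrot
i=1: BASE=golf L=charlie R=foxtrot all differ -> CONFLICT
i=2: L=delta=BASE, R=echo -> take RIGHT -> echo
i=3: L=hotel R=hotel -> agree -> hotel
i=4: L=hotel=BASE, R=bravo -> take RIGHT -> bravo

Answer: foxtrot
<<<<<<< LEFT
charlie
=======
foxtrot
>>>>>>> RIGHT
echo
hotel
bravo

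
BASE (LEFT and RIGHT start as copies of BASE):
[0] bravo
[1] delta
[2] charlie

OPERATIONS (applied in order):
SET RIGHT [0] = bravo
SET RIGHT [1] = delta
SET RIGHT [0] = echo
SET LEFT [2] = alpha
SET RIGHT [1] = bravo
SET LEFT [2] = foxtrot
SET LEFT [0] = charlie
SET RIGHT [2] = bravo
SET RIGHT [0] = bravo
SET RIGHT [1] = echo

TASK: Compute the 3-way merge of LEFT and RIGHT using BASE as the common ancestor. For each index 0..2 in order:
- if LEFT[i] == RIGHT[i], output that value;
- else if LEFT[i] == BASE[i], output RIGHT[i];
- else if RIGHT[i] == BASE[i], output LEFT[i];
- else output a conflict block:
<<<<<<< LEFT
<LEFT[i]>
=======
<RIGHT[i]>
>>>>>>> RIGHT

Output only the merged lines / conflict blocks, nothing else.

Final LEFT:  [charlie, delta, foxtrot]
Final RIGHT: [bravo, echo, bravo]
i=0: L=charlie, R=bravo=BASE -> take LEFT -> charlie
i=1: L=delta=BASE, R=echo -> take RIGHT -> echo
i=2: BASE=charlie L=foxtrot R=bravo all differ -> CONFLICT

Answer: charlie
echo
<<<<<<< LEFT
foxtrot
=======
bravo
>>>>>>> RIGHT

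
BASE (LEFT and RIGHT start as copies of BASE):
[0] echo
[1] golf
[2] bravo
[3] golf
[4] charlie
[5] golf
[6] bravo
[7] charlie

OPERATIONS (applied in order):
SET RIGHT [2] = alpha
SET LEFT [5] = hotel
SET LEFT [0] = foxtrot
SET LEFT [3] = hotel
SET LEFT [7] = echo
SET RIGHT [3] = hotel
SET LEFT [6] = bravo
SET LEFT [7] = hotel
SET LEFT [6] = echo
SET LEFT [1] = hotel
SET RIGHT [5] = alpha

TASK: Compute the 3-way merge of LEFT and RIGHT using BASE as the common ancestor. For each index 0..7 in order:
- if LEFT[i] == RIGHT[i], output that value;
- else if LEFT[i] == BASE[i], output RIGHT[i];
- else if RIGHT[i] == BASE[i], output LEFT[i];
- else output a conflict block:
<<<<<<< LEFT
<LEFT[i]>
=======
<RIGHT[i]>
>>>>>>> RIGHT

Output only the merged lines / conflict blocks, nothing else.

Final LEFT:  [foxtrot, hotel, bravo, hotel, charlie, hotel, echo, hotel]
Final RIGHT: [echo, golf, alpha, hotel, charlie, alpha, bravo, charlie]
i=0: L=foxtrot, R=echo=BASE -> take LEFT -> foxtrot
i=1: L=hotel, R=golf=BASE -> take LEFT -> hotel
i=2: L=bravo=BASE, R=alpha -> take RIGHT -> alpha
i=3: L=hotel R=hotel -> agree -> hotel
i=4: L=charlie R=charlie -> agree -> charlie
i=5: BASE=golf L=hotel R=alpha all differ -> CONFLICT
i=6: L=echo, R=bravo=BASE -> take LEFT -> echo
i=7: L=hotel, R=charlie=BASE -> take LEFT -> hotel

Answer: foxtrot
hotel
alpha
hotel
charlie
<<<<<<< LEFT
hotel
=======
alpha
>>>>>>> RIGHT
echo
hotel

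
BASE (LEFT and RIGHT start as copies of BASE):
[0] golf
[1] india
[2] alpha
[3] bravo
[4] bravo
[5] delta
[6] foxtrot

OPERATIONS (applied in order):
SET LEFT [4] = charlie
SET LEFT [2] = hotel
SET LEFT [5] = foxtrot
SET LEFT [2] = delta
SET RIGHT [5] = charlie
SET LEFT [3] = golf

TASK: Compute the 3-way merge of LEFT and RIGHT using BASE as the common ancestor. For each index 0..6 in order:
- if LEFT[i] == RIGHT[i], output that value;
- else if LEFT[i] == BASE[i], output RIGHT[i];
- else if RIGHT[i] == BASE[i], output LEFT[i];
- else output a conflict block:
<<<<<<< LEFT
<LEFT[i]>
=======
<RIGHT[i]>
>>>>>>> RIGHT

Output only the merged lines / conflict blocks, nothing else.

Final LEFT:  [golf, india, delta, golf, charlie, foxtrot, foxtrot]
Final RIGHT: [golf, india, alpha, bravo, bravo, charlie, foxtrot]
i=0: L=golf R=golf -> agree -> golf
i=1: L=india R=india -> agree -> india
i=2: L=delta, R=alpha=BASE -> take LEFT -> delta
i=3: L=golf, R=bravo=BASE -> take LEFT -> golf
i=4: L=charlie, R=bravo=BASE -> take LEFT -> charlie
i=5: BASE=delta L=foxtrot R=charlie all differ -> CONFLICT
i=6: L=foxtrot R=foxtrot -> agree -> foxtrot

Answer: golf
india
delta
golf
charlie
<<<<<<< LEFT
foxtrot
=======
charlie
>>>>>>> RIGHT
foxtrot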